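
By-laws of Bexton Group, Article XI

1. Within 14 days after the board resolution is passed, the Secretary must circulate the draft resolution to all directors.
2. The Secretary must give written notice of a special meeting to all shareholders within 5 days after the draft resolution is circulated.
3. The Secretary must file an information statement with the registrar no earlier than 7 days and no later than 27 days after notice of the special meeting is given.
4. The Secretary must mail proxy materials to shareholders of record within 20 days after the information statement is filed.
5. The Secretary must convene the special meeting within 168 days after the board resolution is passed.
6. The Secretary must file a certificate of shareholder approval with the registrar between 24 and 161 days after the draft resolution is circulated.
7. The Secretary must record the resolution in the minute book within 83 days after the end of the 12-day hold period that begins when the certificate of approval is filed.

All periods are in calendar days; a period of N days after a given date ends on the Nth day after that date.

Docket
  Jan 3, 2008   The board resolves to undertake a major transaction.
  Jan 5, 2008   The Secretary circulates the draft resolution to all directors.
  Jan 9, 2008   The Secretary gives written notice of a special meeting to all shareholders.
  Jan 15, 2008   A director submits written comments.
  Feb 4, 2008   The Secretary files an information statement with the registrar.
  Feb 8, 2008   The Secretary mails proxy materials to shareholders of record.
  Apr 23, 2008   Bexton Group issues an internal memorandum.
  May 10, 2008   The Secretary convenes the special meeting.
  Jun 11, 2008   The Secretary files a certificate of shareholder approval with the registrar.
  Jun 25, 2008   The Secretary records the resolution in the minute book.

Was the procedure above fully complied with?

Yes

(1) due by Jan 3, 2008 + 14 days = Jan 17, 2008; done Jan 5, 2008 — timely.
(2) due by Jan 5, 2008 + 5 days = Jan 10, 2008; done Jan 9, 2008 — timely.
(3) the permitted window runs from Jan 9, 2008 + 7 = Jan 16, 2008 to Jan 9, 2008 + 27 = Feb 5, 2008; done Feb 4, 2008, which is between those dates.
(4) due by Feb 4, 2008 + 20 days = Feb 24, 2008; Feb 8, 2008 is within that limit.
(5) due by Jan 3, 2008 + 168 days = Jun 19, 2008; done May 10, 2008 — timely.
(6) the permitted window runs from Jan 5, 2008 + 24 = Jan 29, 2008 to Jan 5, 2008 + 161 = Jun 14, 2008; Jun 11, 2008 falls inside that range.
(7) due by Jun 23, 2008 + 83 days = Sep 14, 2008; Jun 25, 2008 is within that limit.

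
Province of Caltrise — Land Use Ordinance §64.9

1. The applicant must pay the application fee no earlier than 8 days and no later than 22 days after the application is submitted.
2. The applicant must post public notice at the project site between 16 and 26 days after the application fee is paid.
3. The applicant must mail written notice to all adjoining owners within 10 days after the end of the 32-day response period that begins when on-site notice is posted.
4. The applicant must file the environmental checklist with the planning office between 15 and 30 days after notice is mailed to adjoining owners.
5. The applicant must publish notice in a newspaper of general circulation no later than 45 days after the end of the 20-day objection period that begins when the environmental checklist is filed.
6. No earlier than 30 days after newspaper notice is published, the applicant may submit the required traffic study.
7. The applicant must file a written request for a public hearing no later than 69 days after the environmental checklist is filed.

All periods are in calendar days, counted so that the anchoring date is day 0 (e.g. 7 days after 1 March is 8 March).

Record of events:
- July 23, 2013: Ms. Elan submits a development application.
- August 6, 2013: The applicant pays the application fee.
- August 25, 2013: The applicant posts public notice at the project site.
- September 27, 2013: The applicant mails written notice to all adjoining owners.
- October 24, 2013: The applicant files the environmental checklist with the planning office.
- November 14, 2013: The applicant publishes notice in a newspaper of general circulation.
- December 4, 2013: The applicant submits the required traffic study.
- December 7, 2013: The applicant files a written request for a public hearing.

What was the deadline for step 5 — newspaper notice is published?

The environmental checklist is filed on October 24, 2013; the 20-day objection period therefore ends November 13, 2013, and step 5 runs from that date. 45 days after November 13, 2013 is December 28, 2013.

December 28, 2013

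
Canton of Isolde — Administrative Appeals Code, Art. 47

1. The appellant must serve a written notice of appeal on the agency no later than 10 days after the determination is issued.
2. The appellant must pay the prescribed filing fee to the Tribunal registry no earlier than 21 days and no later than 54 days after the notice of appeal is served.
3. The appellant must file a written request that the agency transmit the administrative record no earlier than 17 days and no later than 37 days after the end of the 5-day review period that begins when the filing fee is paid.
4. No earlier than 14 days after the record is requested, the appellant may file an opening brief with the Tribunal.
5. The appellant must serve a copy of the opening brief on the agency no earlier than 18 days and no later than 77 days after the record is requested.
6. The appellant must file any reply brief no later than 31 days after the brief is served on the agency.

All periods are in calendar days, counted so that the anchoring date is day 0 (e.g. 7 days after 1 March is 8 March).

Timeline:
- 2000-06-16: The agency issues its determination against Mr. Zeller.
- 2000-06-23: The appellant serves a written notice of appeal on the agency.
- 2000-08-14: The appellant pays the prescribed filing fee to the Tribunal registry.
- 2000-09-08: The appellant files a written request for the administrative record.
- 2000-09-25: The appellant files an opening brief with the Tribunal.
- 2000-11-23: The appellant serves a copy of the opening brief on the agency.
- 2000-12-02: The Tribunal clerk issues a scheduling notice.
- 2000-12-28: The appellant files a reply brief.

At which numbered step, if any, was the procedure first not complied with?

(1) due by 2000-06-16 + 10 days = 2000-06-26; done 2000-06-23 — timely.
(2) the permitted window runs from 2000-06-23 + 21 = 2000-07-14 to 2000-06-23 + 54 = 2000-08-16; done 2000-08-14, which is between those dates.
(3) the permitted window runs from 2000-08-19 + 17 = 2000-09-05 to 2000-08-19 + 37 = 2000-09-25; done 2000-09-08 — within the window.
(4) permitted from 2000-09-08 + 14 days = 2000-09-22 onward; done 2000-09-25 — permitted.
(5) the permitted window runs from 2000-09-08 + 18 = 2000-09-26 to 2000-09-08 + 77 = 2000-11-24; done 2000-11-23, which is between those dates.
(6) due by 2000-11-23 + 31 days = 2000-12-24; done 2000-12-28 — 4 days late.

Step 6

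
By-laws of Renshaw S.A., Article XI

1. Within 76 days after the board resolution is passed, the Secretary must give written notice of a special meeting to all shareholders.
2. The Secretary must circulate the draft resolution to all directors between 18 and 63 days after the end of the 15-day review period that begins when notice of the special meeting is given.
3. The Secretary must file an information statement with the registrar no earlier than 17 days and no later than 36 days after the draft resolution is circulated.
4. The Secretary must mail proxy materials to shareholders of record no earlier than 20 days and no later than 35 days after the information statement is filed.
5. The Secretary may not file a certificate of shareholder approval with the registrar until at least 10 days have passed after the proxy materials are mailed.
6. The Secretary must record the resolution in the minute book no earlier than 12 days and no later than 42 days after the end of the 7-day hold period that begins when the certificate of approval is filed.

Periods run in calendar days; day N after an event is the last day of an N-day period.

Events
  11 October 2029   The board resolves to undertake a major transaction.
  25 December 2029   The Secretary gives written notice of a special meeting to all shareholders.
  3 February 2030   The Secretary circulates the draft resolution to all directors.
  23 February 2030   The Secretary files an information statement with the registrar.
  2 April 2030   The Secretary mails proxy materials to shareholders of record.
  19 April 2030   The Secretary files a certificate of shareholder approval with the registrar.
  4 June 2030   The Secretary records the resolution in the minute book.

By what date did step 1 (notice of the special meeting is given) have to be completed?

Step 1 runs from 11 October 2029, when the board resolution is passed. 76 days after 11 October 2029 is 26 December 2029.

26 December 2029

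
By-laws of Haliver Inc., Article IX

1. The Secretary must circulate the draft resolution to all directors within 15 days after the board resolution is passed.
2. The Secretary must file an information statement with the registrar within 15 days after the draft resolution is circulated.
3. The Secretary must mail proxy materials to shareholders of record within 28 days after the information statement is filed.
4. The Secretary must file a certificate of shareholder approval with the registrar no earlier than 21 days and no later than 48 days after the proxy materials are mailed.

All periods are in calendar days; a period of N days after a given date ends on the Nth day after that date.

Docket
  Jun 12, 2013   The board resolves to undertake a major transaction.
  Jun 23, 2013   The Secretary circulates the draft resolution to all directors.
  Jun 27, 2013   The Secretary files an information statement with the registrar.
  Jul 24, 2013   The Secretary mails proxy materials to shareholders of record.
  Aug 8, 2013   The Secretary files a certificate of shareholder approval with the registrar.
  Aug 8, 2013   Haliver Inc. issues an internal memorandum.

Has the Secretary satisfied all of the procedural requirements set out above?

Step 1: 15 days after Jun 12, 2013 (when the board resolution is passed) is Jun 27, 2013; done Jun 23, 2013 — timely.
Step 2: 15 days after Jun 23, 2013 (when the draft resolution is circulated) is Jul 8, 2013; done Jun 27, 2013 — timely.
Step 3: 28 days after Jun 27, 2013 (when the information statement is filed) is Jul 25, 2013; completed Jul 24, 2013, before the deadline.
Step 4: the window is 21–48 days after Jul 24, 2013 (when the proxy materials are mailed), so Aug 14, 2013 through Sep 10, 2013; done Aug 8, 2013 — 6 days before the window opened.

No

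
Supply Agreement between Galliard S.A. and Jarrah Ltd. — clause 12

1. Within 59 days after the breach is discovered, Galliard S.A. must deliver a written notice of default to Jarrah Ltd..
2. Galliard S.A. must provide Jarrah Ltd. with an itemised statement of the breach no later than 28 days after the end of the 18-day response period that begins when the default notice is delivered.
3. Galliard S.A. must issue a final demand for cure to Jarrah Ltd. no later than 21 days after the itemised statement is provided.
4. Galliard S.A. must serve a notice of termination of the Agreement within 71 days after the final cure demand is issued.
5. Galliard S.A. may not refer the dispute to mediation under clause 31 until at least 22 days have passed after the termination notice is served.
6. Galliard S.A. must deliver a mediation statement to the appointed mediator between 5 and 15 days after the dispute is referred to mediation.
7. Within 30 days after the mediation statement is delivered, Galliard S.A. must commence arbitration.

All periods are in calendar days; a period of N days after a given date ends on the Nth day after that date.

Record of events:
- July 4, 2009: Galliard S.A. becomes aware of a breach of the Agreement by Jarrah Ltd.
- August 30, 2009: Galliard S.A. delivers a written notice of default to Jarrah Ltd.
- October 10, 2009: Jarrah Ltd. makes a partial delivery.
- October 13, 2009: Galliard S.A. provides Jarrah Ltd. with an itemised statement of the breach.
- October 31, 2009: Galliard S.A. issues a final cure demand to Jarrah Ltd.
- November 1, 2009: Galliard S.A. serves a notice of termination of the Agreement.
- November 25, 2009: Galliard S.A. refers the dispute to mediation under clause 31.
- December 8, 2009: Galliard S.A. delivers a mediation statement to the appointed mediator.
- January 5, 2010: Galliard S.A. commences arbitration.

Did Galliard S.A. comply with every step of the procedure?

Yes

(1) due by July 4, 2009 + 59 days = September 1, 2009; August 30, 2009 is within that limit.
(2) due by September 17, 2009 + 28 days = October 15, 2009; done October 13, 2009 — timely.
(3) due by October 13, 2009 + 21 days = November 3, 2009; done October 31, 2009 — timely.
(4) due by October 31, 2009 + 71 days = January 10, 2010; done November 1, 2009 — timely.
(5) permitted from November 1, 2009 + 22 days = November 23, 2009 onward; done November 25, 2009 — permitted.
(6) the permitted window runs from November 25, 2009 + 5 = November 30, 2009 to November 25, 2009 + 15 = December 10, 2009; done December 8, 2009, which is between those dates.
(7) due by December 8, 2009 + 30 days = January 7, 2010; January 5, 2010 is within that limit.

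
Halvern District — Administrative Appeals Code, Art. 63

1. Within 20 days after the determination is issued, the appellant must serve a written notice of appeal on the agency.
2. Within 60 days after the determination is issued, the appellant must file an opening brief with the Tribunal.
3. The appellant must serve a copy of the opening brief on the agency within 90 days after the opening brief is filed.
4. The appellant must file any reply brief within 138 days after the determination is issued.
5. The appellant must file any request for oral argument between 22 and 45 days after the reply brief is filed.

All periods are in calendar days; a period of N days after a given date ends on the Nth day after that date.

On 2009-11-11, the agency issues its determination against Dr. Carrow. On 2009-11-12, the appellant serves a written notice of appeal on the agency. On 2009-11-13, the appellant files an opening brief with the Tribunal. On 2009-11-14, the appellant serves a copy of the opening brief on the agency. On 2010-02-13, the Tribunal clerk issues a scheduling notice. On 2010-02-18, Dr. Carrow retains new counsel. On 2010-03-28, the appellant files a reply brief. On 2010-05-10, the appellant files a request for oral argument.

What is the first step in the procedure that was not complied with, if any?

None — every step was satisfied

(1) due by 2009-11-11 + 20 days = 2009-12-01; completed 2009-11-12, before the deadline.
(2) due by 2009-11-11 + 60 days = 2010-01-10; done 2009-11-13 — timely.
(3) due by 2009-11-13 + 90 days = 2010-02-11; completed 2009-11-14, before the deadline.
(4) due by 2009-11-11 + 138 days = 2010-03-29; 2010-03-28 is within that limit.
(5) the permitted window runs from 2010-03-28 + 22 = 2010-04-19 to 2010-03-28 + 45 = 2010-05-12; done 2010-05-10 — within the window.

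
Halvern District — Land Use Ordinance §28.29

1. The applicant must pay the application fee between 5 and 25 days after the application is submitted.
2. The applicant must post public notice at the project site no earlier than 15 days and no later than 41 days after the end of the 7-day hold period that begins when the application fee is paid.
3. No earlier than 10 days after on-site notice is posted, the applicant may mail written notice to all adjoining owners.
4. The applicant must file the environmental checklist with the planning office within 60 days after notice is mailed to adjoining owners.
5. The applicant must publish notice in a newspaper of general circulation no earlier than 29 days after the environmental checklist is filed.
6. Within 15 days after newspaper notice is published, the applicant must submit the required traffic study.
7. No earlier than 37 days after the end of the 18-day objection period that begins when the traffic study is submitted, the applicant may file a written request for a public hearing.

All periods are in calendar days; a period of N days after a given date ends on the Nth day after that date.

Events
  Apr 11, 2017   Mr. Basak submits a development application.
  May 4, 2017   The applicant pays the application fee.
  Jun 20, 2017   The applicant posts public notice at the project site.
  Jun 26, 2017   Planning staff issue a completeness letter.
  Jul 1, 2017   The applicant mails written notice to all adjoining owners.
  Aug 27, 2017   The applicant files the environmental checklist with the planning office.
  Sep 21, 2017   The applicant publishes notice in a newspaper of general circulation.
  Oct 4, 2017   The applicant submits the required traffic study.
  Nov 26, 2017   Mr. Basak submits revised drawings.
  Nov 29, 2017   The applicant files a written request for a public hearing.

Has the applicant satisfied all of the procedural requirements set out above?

(1) the permitted window runs from Apr 11, 2017 + 5 = Apr 16, 2017 to Apr 11, 2017 + 25 = May 6, 2017; May 4, 2017 falls inside that range.
(2) the permitted window runs from May 11, 2017 + 15 = May 26, 2017 to May 11, 2017 + 41 = Jun 21, 2017; done Jun 20, 2017, which is between those dates.
(3) permitted from Jun 20, 2017 + 10 days = Jun 30, 2017 onward; done Jul 1, 2017, after the minimum wait.
(4) due by Jul 1, 2017 + 60 days = Aug 30, 2017; done Aug 27, 2017 — timely.
(5) permitted from Aug 27, 2017 + 29 days = Sep 25, 2017 onward; Sep 21, 2017 is 4 days before the earliest permitted date.
That is the first point of non-compliance.

No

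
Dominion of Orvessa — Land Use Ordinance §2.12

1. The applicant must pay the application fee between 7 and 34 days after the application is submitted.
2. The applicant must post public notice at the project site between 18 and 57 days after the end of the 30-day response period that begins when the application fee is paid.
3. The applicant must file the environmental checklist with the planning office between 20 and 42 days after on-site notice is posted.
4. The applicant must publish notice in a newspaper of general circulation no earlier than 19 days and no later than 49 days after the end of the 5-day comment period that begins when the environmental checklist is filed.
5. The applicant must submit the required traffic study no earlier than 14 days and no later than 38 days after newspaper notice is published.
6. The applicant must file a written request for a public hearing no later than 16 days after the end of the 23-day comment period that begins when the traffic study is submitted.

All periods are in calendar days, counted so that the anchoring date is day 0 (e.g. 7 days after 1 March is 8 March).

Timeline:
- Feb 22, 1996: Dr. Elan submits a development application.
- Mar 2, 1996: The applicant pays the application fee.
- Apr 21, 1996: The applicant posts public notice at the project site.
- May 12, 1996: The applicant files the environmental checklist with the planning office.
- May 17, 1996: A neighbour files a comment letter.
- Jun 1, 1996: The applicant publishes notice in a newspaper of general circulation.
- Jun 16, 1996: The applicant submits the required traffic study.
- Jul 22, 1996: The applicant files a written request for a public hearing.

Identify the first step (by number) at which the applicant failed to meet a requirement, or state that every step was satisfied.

Step 4

Step 1 — 7 and 34 days from Feb 22, 1996 (when the application is submitted) are Feb 29, 1996 and Mar 27, 1996 respectively; done Mar 2, 1996 — within the window.
Step 2 — 18 and 57 days from Apr 1, 1996 (end of the 30-day response period, which began when the application fee is paid on Mar 2, 1996) are Apr 19, 1996 and May 28, 1996 respectively; Apr 21, 1996 falls inside that range.
Step 3 — 20 and 42 days from Apr 21, 1996 (when on-site notice is posted) are May 11, 1996 and Jun 2, 1996 respectively; done May 12, 1996 — within the window.
Step 4 — 19 and 49 days from May 17, 1996 (end of the 5-day comment period, which began when the environmental checklist is filed on May 12, 1996) are Jun 5, 1996 and Jul 5, 1996 respectively; done Jun 1, 1996 — 4 days before the window opened.
No need to go further; step 4 was not satisfied.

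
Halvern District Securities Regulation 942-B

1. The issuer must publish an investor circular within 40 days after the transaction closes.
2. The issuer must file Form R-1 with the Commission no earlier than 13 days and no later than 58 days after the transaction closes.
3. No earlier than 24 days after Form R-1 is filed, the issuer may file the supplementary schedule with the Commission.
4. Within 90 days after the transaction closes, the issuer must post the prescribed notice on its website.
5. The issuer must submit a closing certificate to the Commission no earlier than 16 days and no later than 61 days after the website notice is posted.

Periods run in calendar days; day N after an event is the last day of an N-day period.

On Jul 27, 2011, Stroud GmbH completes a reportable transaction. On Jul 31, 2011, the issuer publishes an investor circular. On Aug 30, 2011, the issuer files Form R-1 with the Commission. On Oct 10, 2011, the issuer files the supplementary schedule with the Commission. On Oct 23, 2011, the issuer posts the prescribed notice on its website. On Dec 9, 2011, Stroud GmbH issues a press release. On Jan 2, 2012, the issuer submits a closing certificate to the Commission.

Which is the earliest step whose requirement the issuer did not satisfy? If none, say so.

Step 5

Step 1: 40 days after Jul 27, 2011 (when the transaction closes) is Sep 5, 2011; done Jul 31, 2011 — timely.
Step 2: the window is 13–58 days after Jul 27, 2011 (when the transaction closes), so Aug 9, 2011 through Sep 23, 2011; Aug 30, 2011 falls inside that range.
Step 3: the earliest permitted date is 24 days after Aug 30, 2011 (when Form R-1 is filed), i.e. Sep 23, 2011; done Oct 10, 2011 — permitted.
Step 4: 90 days after Jul 27, 2011 (when the transaction closes) is Oct 25, 2011; done Oct 23, 2011 — timely.
Step 5: the window is 16–61 days after Oct 23, 2011 (when the website notice is posted), so Nov 8, 2011 through Dec 23, 2011; done Jan 2, 2012 — 10 days after the window closed.
Later steps need not be reached.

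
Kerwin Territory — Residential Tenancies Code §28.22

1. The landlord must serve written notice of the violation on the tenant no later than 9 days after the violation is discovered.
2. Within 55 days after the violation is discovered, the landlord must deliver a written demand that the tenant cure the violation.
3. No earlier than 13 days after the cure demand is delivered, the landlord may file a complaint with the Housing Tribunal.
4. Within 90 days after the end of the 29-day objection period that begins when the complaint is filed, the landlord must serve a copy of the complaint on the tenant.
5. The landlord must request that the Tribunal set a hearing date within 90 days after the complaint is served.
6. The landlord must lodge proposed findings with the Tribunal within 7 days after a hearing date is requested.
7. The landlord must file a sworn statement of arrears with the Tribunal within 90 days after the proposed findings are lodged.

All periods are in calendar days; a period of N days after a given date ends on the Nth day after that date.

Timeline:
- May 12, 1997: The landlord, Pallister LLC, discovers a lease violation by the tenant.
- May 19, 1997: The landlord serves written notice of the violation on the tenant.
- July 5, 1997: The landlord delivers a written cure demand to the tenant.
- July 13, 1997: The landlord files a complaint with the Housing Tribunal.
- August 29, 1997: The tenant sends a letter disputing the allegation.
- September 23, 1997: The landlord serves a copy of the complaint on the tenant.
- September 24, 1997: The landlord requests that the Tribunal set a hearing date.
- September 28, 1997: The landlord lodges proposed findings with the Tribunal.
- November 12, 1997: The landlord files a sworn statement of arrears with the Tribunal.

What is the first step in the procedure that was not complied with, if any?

Step 3

Step 1: 9 days after May 12, 1997 (when the violation is discovered) is May 21, 1997; completed May 19, 1997, before the deadline.
Step 2: 55 days after May 12, 1997 (when the violation is discovered) is July 6, 1997; done July 5, 1997 — timely.
Step 3: the earliest permitted date is 13 days after July 5, 1997 (when the cure demand is delivered), i.e. July 18, 1997; July 13, 1997 is 5 days before the earliest permitted date.
No need to go further; step 3 was not satisfied.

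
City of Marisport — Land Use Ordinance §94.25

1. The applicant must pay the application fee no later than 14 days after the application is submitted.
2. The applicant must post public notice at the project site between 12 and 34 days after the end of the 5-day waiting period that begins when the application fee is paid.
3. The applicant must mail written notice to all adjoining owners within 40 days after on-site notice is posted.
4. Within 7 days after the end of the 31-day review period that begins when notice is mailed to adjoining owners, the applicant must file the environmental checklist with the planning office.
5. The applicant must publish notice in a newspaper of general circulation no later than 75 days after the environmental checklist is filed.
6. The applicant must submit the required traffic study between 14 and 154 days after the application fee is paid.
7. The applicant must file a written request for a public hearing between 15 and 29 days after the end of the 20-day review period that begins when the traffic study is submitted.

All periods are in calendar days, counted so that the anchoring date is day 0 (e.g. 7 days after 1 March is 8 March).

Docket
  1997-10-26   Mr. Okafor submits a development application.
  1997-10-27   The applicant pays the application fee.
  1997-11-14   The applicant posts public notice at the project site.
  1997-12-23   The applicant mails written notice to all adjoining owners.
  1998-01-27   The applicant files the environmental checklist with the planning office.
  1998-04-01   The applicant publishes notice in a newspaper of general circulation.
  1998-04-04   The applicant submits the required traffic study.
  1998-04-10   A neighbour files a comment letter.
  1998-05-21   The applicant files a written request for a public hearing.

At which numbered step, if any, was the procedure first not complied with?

Step 6

Step 1 — counting 14 days from 1997-10-26 (when the application is submitted) gives a deadline of 1997-11-09; 1997-10-27 is within that limit.
Step 2 — 12 and 34 days from 1997-11-01 (end of the 5-day waiting period, which began when the application fee is paid on 1997-10-27) are 1997-11-13 and 1997-12-05 respectively; done 1997-11-14 — within the window.
Step 3 — counting 40 days from 1997-11-14 (when on-site notice is posted) gives a deadline of 1997-12-24; 1997-12-23 is within that limit.
Step 4 — counting 7 days from 1998-01-23 (end of the 31-day review period, which began when notice is mailed to adjoining owners on 1997-12-23) gives a deadline of 1998-01-30; completed 1998-01-27, before the deadline.
Step 5 — counting 75 days from 1998-01-27 (when the environmental checklist is filed) gives a deadline of 1998-04-12; 1998-04-01 is within that limit.
Step 6 — 14 and 154 days from 1997-10-27 (when the application fee is paid) are 1997-11-10 and 1998-03-30 respectively; done 1998-04-04 — 5 days after the window closed.
The analysis stops there.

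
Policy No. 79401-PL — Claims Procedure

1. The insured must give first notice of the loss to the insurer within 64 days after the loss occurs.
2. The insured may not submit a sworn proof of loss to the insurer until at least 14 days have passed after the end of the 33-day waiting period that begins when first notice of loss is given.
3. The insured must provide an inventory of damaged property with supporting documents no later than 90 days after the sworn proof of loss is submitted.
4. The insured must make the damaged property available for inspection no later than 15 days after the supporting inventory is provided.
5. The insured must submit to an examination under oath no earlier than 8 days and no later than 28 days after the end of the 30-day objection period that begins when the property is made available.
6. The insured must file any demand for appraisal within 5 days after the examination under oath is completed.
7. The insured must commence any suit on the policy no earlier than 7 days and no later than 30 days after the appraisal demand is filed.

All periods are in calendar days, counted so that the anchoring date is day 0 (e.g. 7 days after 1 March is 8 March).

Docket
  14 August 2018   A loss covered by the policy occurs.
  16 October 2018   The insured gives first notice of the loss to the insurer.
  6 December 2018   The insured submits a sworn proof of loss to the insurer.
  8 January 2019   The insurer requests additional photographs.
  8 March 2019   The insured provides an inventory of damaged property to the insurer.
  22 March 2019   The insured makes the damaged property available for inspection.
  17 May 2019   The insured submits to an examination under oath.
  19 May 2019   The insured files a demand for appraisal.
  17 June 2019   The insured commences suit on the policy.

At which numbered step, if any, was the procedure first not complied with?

Step 1: 64 days after 14 August 2018 (when the loss occurs) is 17 October 2018; done 16 October 2018 — timely.
Step 2: the earliest permitted date is 14 days after 18 November 2018 (end of the 33-day waiting period, which began when first notice of loss is given on 16 October 2018), i.e. 2 December 2018; done 6 December 2018, after the minimum wait.
Step 3: 90 days after 6 December 2018 (when the sworn proof of loss is submitted) is 6 March 2019; not done until 8 March 2019, 2 days after the deadline.
That is the first point of non-compliance.

Step 3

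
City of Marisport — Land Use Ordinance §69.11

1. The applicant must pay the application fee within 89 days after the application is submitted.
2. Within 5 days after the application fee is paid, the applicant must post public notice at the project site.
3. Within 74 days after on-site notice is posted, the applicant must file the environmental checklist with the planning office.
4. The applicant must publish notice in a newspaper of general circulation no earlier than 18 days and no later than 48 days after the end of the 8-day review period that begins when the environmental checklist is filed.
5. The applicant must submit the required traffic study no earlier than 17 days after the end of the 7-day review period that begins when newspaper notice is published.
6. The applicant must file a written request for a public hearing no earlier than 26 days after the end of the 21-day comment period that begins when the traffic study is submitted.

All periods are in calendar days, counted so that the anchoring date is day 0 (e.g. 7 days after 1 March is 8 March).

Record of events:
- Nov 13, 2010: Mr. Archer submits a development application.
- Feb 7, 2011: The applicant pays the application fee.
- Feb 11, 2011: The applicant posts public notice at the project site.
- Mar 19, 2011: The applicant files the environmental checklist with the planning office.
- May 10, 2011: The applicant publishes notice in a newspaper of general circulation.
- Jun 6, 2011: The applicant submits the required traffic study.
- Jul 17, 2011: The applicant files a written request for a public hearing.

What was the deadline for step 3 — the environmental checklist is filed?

Step 3 runs from Feb 11, 2011, when on-site notice is posted. 74 days after Feb 11, 2011 is Apr 26, 2011.

Apr 26, 2011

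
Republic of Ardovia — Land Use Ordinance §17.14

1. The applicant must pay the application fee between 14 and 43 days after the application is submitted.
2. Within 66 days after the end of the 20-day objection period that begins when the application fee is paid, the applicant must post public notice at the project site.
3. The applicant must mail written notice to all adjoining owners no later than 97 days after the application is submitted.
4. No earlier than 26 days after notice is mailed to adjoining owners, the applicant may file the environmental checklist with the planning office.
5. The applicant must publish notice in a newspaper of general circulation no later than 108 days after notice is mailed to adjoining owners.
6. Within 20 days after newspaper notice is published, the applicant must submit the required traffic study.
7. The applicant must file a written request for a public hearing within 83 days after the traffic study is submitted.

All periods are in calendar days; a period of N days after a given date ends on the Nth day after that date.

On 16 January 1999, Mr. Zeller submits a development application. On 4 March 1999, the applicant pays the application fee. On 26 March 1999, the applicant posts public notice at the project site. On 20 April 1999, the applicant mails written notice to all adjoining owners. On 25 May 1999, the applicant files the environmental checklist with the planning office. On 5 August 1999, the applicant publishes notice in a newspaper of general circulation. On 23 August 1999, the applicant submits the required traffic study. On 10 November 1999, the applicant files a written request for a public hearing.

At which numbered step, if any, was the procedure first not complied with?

(1) the permitted window runs from 16 January 1999 + 14 = 30 January 1999 to 16 January 1999 + 43 = 28 February 1999; done 4 March 1999 — 4 days after the window closed.

Step 1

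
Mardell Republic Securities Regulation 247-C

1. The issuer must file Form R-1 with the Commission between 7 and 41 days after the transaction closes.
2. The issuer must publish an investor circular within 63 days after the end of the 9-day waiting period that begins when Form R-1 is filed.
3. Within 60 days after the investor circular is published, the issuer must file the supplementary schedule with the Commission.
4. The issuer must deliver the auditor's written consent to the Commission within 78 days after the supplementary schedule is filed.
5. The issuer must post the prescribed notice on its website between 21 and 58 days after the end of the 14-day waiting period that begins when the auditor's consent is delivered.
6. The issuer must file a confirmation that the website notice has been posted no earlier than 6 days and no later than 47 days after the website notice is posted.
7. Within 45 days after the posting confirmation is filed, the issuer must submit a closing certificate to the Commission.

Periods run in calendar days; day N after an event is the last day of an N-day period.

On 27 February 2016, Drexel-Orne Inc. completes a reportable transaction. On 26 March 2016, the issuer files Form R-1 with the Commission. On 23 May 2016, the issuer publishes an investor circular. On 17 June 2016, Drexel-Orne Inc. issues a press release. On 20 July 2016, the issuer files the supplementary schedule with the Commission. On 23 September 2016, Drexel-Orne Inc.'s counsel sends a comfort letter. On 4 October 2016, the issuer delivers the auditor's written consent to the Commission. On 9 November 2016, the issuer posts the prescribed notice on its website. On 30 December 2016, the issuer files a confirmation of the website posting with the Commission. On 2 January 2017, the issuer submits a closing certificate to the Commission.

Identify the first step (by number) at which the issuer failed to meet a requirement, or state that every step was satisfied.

Step 6

(1) the permitted window runs from 27 February 2016 + 7 = 5 March 2016 to 27 February 2016 + 41 = 8 April 2016; done 26 March 2016 — within the window.
(2) due by 4 April 2016 + 63 days = 6 June 2016; done 23 May 2016 — timely.
(3) due by 23 May 2016 + 60 days = 22 July 2016; completed 20 July 2016, before the deadline.
(4) due by 20 July 2016 + 78 days = 6 October 2016; 4 October 2016 is within that limit.
(5) the permitted window runs from 18 October 2016 + 21 = 8 November 2016 to 18 October 2016 + 58 = 15 December 2016; 9 November 2016 falls inside that range.
(6) the permitted window runs from 9 November 2016 + 6 = 15 November 2016 to 9 November 2016 + 47 = 26 December 2016; done 30 December 2016 — 4 days after the window closed.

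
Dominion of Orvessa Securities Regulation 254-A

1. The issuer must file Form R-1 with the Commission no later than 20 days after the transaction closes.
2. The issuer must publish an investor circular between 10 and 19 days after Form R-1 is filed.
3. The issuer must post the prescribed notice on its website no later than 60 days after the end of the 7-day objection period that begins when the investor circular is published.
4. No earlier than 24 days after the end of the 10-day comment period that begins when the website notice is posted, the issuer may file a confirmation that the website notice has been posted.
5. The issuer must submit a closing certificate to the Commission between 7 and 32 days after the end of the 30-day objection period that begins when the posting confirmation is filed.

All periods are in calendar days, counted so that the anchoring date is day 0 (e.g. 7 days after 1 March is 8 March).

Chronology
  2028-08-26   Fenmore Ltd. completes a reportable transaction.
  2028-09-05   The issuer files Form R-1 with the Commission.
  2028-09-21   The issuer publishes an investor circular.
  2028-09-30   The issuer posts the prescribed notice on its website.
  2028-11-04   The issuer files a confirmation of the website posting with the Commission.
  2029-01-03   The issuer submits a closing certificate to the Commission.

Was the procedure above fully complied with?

Yes

Step 1 — counting 20 days from 2028-08-26 (when the transaction closes) gives a deadline of 2028-09-15; completed 2028-09-05, before the deadline.
Step 2 — 10 and 19 days from 2028-09-05 (when Form R-1 is filed) are 2028-09-15 and 2028-09-24 respectively; done 2028-09-21, which is between those dates.
Step 3 — counting 60 days from 2028-09-28 (end of the 7-day objection period, which began when the investor circular is published on 2028-09-21) gives a deadline of 2028-11-27; done 2028-09-30 — timely.
Step 4 — must wait 24 days from 2028-10-10 (end of the 10-day comment period, which began when the website notice is posted on 2028-09-30), so not before 2028-11-03; done 2028-11-04 — permitted.
Step 5 — 7 and 32 days from 2028-12-04 (end of the 30-day objection period, which began when the posting confirmation is filed on 2028-11-04) are 2028-12-11 and 2029-01-05 respectively; 2029-01-03 falls inside that range.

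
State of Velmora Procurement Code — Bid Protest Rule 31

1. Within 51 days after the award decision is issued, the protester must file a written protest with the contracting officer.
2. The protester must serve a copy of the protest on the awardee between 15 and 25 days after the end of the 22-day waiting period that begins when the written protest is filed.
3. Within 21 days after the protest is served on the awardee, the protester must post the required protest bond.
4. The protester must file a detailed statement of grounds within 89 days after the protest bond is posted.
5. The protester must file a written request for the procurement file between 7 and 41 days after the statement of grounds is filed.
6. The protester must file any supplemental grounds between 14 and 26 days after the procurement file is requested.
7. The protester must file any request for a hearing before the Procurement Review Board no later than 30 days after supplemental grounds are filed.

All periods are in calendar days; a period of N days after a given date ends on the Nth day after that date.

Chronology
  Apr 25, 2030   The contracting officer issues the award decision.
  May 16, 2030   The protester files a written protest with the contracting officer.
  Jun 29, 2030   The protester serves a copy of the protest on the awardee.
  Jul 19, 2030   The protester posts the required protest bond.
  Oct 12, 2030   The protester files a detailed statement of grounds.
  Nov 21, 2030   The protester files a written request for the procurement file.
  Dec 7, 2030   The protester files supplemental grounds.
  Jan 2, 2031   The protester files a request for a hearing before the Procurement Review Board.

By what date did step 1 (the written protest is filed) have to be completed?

Step 1 runs from Apr 25, 2030, when the award decision is issued. 51 days after Apr 25, 2030 is Jun 15, 2030.

Jun 15, 2030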